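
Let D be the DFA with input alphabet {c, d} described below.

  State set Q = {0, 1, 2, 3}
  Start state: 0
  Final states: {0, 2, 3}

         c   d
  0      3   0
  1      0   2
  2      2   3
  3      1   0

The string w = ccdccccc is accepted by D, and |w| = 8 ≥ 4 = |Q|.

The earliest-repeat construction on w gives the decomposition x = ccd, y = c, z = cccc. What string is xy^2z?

xy^2z = ccd·c·c·cccc = ccdcccccc.
Reading y = c takes D from 2 back to 2, so after x·y·y the machine is still in 2, and z then leads to the accepting state 2. Hence ccdcccccc ∈ L(D).

ccdcccccc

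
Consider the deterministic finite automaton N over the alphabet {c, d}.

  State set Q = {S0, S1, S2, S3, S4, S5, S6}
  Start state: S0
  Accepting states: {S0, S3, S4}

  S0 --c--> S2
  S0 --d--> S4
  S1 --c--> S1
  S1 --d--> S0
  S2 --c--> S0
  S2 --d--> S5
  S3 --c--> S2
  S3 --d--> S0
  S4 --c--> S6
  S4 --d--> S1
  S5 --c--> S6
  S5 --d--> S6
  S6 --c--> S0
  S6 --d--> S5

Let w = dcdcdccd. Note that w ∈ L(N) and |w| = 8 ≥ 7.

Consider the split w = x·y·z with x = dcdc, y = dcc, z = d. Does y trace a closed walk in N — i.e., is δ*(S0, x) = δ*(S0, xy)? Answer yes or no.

Run of N on the first 7 characters of w = d c d c d c c:
  step 0: S0  (start)
  step 1: S4  (read d: S0→S4)
  step 2: S6  (read c: S4→S6)
  step 3: S5  (read d: S6→S5)
  step 4: S6  (read c: S5→S6)
  step 5: S5  (read d: S6→S5)
  step 6: S6  (read c: S5→S6)
  step 7: S0  (read c: S6→S0)

After x (step 4): S6. After xy (step 7): S0.
They differ (S6 ≠ S0), so y is not a cycle from the state after x; this split is not the one the pumping-lemma construction produces, and pumping y need not keep the string in L(N).

no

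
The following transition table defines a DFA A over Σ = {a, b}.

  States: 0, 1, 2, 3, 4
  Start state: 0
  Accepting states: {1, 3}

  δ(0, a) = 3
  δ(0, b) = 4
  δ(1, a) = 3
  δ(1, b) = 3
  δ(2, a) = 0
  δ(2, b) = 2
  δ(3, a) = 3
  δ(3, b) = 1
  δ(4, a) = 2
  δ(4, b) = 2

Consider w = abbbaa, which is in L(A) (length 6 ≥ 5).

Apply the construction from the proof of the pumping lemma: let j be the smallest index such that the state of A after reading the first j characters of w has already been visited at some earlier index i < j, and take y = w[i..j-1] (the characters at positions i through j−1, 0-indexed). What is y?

State sequence: 0 -a-> 3 -b-> 1 -b-> 3 -b-> 1 -a-> 3 -a-> 3
First repeat at step 3: 3 was already visited.

So i = 1, j = 3, giving x = w[0:1] = a, y = w[1:3] = bb, z = w[3:6] = baa.
Check: |xy| = 3 ≤ 5 and |y| = 2 ≥ 1. Reading y takes A from 3 back to 3, so every xyⁱz is accepted.
Since A has 5 states, any run of length ≥ 5 visits 5+1 states, so by pigeonhole some state repeats within the first 5 steps — that repeat gives the pumpable loop.

bb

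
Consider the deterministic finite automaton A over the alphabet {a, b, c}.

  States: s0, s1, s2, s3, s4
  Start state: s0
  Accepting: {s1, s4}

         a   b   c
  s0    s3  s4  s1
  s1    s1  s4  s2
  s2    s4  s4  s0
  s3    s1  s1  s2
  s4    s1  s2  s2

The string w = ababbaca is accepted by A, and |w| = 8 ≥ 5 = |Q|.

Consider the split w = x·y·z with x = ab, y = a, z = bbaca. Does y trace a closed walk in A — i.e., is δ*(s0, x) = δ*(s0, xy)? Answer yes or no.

State sequence: s0 -a-> s3 -b-> s1 -a-> s1

After x (step 2): s1. After xy (step 3): s1.
They match, so y = a drives A around a cycle from s1 back to itself; pumping y any number of times keeps A in s1 before reading z, and xyⁱz ∈ L(A) for every i ≥ 0.

yes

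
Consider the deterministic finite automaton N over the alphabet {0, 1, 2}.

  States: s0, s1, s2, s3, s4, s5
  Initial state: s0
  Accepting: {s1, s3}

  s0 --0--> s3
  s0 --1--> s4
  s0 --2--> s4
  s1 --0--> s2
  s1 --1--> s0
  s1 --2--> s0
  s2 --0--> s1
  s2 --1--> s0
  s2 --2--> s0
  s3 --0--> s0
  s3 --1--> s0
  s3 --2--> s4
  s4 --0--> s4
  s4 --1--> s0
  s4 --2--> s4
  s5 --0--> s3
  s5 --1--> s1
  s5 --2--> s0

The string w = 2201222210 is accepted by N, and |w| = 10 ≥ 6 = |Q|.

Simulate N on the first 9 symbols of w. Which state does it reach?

s0

Run of N on the first 9 characters of w = 2 2 0 1 2 2 2 2 1:
  step 0: s0  (start)
  step 1: s4  (read 2: s0→s4)
  step 2: s4  (read 2: s4→s4)
  step 3: s4  (read 0: s4→s4)
  step 4: s0  (read 1: s4→s0)
  step 5: s4  (read 2: s0→s4)
  step 6: s4  (read 2: s4→s4)
  step 7: s4  (read 2: s4→s4)
  step 8: s4  (read 2: s4→s4)
  step 9: s0  (read 1: s4→s0)

After reading 9 characters, N is in state s0.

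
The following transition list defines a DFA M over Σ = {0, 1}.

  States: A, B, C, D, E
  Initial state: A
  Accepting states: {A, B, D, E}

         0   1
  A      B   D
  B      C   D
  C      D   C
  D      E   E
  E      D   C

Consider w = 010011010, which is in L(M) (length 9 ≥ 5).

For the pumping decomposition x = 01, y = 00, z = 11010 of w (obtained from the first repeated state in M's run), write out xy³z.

xy^3z = 01·00·00·00·11010 = 0100000011010.
Reading y = 00 takes M from D back to D, so after x·y·y·y the machine is still in D, and z then leads to the accepting state D. Hence 0100000011010 ∈ L(M).

0100000011010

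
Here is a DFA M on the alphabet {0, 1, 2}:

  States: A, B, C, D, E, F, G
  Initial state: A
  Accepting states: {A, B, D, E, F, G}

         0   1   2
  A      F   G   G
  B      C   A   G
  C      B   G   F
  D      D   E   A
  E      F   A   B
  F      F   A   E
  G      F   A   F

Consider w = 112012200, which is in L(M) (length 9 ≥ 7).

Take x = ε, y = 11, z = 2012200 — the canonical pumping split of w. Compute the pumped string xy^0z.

xy⁰z = xz = ε·2012200 = 2012200.
Reading y = 11 takes M from A back to A, so after x the machine is still in A, and z then leads to the accepting state F. Hence 2012200 ∈ L(M).

2012200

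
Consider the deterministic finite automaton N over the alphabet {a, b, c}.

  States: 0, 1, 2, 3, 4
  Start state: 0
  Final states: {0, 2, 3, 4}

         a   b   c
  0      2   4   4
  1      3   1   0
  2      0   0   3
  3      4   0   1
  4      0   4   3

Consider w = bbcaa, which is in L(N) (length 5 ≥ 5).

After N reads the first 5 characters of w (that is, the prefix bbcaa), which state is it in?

0

State sequence: 0 -b-> 4 -b-> 4 -c-> 3 -a-> 4 -a-> 0

After reading 5 characters, N is in state 0.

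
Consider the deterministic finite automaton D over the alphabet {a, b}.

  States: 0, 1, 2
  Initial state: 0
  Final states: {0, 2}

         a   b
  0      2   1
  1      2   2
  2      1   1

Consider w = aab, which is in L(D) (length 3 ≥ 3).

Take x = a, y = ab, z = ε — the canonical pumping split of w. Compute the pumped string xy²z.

aabab

xy^2z = a·ab·ab·ε = aabab.
Reading y = ab takes D from 2 back to 2, so after x·y·y the machine is still in 2, and z then leads to the accepting state 2. Hence aabab ∈ L(D).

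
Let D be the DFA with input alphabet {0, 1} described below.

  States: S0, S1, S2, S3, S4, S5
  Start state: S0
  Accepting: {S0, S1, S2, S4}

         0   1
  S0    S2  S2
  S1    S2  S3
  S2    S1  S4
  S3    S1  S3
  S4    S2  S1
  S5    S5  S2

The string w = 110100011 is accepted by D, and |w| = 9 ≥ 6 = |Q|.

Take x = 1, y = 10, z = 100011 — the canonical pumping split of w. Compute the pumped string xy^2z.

11010100011

xy^2z = 1·10·10·100011 = 11010100011.
Reading y = 10 takes D from S2 back to S2, so after x·y·y the machine is still in S2, and z then leads to the accepting state S1. Hence 11010100011 ∈ L(D).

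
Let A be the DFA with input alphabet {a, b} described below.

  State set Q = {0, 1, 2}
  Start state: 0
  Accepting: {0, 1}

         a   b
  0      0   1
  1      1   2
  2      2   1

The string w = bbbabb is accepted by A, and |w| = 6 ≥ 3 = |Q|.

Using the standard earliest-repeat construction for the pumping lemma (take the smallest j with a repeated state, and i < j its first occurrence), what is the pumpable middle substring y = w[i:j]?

bb

State sequence: 0 -b-> 1 -b-> 2 -b-> 1 -a-> 1 -b-> 2 -b-> 1
First repeat at step 3: 1 was already visited.

So i = 1, j = 3, giving x = w[0:1] = b, y = w[1:3] = bb, z = w[3:6] = abb.
Check: |xy| = 3 ≤ 3 and |y| = 2 ≥ 1. Reading y takes A from 1 back to 1, so every xyⁱz is accepted.
The DFA has 3 states, so the proof of the pumping lemma guarantees a repeated state among the first 3+1 visited; the segment between the two visits is the pumpable y.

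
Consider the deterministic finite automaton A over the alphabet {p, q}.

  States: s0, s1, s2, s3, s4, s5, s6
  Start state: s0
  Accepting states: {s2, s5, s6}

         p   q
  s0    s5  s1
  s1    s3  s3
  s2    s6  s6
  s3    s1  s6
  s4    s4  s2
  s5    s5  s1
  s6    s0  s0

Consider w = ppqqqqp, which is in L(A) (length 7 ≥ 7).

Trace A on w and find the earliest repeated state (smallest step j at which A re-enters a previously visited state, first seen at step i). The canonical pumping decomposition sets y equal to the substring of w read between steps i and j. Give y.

State sequence: s0 -p-> s5 -p-> s5 -q-> s1 -q-> s3 -q-> s6 -q-> s0 -p-> s5
First repeat at step 2: s5 was already visited.

So i = 1, j = 2, giving x = w[0:1] = p, y = w[1:2] = p, z = w[2:7] = qqqqp.
Check: |xy| = 2 ≤ 7 and |y| = 1 ≥ 1. Reading y takes A from s5 back to s5, so every xyⁱz is accepted.
Pumping length from the standard proof: p = 7 (the number of states). The repeated state found above gives |xy| = j ≤ 7 and |y| = j − i ≥ 1.

p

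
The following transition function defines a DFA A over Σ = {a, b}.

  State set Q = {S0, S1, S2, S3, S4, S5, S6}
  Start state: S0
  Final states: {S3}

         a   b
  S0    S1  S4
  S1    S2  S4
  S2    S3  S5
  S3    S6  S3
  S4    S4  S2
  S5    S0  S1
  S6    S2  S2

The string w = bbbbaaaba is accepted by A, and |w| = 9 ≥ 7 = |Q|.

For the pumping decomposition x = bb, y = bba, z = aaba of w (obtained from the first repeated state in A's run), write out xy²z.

bbbbabbaaaba

xy^2z = bb·bba·bba·aaba = bbbbabbaaaba.
Reading y = bba takes A from S2 back to S2, so after x·y·y the machine is still in S2, and z then leads to the accepting state S3. Hence bbbbabbaaaba ∈ L(A).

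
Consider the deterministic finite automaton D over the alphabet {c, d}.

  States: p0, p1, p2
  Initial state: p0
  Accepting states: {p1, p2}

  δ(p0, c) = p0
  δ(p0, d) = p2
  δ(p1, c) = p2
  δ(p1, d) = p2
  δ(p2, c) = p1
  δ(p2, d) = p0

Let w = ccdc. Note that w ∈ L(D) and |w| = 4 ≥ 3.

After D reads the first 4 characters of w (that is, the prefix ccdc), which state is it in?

Run of D on the first 4 characters of w = c c d c:
  step 0: p0  (start)
  step 1: p0  (read c: p0→p0)
  step 2: p0  (read c: p0→p0)
  step 3: p2  (read d: p0→p2)
  step 4: p1  (read c: p2→p1)

After reading 4 characters, D is in state p1.
(This kind of state-tracing is the core of the pumping-lemma construction: with 3 states, pigeonhole forces a repeat within the first 3 steps.)

p1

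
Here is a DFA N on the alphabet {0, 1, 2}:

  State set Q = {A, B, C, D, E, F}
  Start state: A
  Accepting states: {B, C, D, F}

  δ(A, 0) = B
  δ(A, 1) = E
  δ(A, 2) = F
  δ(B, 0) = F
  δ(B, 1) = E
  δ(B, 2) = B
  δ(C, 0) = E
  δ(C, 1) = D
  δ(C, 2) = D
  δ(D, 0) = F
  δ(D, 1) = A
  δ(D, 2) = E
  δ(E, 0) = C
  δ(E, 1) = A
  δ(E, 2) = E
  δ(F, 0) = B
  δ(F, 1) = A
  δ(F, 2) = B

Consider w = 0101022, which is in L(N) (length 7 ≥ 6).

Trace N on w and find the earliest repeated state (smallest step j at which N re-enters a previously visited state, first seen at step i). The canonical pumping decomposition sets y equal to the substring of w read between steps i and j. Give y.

10102

Run of N on w = 0 1 0 1 0 2 2:
  step 0: A  (start)
  step 1: B  (read 0: A→B)
  step 2: E  (read 1: B→E)
  step 3: C  (read 0: E→C)
  step 4: D  (read 1: C→D)
  step 5: F  (read 0: D→F)
  step 6: B  (read 2: F→B)   ← first repeat (B seen earlier)
  step 7: B  (read 2: B→B)

So i = 1, j = 6, giving x = w[0:1] = 0, y = w[1:6] = 10102, z = w[6:7] = 2.
Check: |xy| = 6 ≤ 6 and |y| = 5 ≥ 1. Reading y takes N from B back to B, so every xyⁱz is accepted.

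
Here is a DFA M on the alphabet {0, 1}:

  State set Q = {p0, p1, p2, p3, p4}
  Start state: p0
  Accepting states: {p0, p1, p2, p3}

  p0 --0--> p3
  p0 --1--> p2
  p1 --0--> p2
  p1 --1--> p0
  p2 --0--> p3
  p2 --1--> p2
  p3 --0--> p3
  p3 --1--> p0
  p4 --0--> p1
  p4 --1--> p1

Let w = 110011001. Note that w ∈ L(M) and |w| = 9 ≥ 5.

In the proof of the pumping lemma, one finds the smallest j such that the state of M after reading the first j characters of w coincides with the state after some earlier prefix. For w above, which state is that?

p2

State sequence: p0 -1-> p2 -1-> p2 -0-> p3 -0-> p3 -1-> p0 -1-> p2 -0-> p3 -0-> p3 -1-> p0
First repeat at step 2: p2 was already visited.

The earliest repeat is at step j = 2: M is in p2, which it already visited at step i = 1.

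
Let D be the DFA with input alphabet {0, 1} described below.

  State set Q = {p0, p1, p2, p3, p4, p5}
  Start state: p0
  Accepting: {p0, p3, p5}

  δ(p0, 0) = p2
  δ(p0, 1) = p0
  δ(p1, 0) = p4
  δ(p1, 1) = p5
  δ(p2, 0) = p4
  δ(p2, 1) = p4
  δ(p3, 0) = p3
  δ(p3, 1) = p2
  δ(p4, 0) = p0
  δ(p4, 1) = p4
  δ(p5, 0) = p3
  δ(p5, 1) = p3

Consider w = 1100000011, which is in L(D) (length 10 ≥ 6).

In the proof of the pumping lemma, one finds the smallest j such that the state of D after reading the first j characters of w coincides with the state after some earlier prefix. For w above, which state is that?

p0

Run of D on w = 1 1 0 0 0 0 0 0 1 1:
  step 0: p0  (start)
  step 1: p0  (read 1: p0→p0)   ← first repeat (p0 seen earlier)
  step 2: p0  (read 1: p0→p0)
  step 3: p2  (read 0: p0→p2)
  step 4: p4  (read 0: p2→p4)
  step 5: p0  (read 0: p4→p0)
  step 6: p2  (read 0: p0→p2)
  step 7: p4  (read 0: p2→p4)
  step 8: p0  (read 0: p4→p0)
  step 9: p0  (read 1: p0→p0)
  step 10: p0  (read 1: p0→p0)

The earliest repeat is at step j = 1: D is in p0, which it already visited at step i = 0.
Since D has 6 states, any run of length ≥ 6 visits 6+1 states, so by pigeonhole some state repeats within the first 6 steps — that repeat gives the pumpable loop.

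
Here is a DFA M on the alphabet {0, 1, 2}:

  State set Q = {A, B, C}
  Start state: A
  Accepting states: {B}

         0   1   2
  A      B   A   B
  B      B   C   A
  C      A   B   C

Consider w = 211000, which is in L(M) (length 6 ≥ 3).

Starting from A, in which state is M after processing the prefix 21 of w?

C

Run of M on the first 2 characters of w = 2 1:
  step 0: A  (start)
  step 1: B  (read 2: A→B)
  step 2: C  (read 1: B→C)

After reading 2 characters, M is in state C.
(This kind of state-tracing is the core of the pumping-lemma construction: with 3 states, pigeonhole forces a repeat within the first 3 steps.)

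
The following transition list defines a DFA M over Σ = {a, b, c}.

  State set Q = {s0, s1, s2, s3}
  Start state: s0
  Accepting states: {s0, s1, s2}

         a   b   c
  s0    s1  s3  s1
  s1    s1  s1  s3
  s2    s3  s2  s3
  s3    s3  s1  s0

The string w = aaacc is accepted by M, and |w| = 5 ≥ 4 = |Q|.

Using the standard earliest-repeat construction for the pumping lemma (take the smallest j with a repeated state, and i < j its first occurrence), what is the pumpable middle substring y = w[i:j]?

a

Run of M on w = a a a c c:
  step 0: s0  (start)
  step 1: s1  (read a: s0→s1)
  step 2: s1  (read a: s1→s1)   ← first repeat (s1 seen earlier)
  step 3: s1  (read a: s1→s1)
  step 4: s3  (read c: s1→s3)
  step 5: s0  (read c: s3→s0)

So i = 1, j = 2, giving x = w[0:1] = a, y = w[1:2] = a, z = w[2:5] = acc.
Check: |xy| = 2 ≤ 4 and |y| = 1 ≥ 1. Reading y takes M from s1 back to s1, so every xyⁱz is accepted.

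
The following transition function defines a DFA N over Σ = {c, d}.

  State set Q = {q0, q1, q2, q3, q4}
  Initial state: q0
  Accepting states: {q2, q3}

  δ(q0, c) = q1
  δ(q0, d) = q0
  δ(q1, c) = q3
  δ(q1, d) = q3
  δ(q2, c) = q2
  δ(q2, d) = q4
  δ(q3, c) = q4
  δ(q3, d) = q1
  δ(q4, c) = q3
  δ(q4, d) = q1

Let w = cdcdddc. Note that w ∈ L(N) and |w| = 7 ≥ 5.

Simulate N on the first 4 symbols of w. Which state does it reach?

State sequence: q0 -c-> q1 -d-> q3 -c-> q4 -d-> q1

After reading 4 characters, N is in state q1.

q1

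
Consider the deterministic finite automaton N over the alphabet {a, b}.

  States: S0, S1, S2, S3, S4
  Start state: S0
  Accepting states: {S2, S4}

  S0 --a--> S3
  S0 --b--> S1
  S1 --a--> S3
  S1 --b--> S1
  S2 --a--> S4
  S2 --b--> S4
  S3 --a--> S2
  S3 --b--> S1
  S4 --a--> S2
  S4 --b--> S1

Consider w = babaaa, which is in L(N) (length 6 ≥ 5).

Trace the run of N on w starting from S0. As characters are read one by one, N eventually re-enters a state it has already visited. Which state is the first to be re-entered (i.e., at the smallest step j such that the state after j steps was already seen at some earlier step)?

Run of N on w = b a b a a a:
  step 0: S0  (start)
  step 1: S1  (read b: S0→S1)
  step 2: S3  (read a: S1→S3)
  step 3: S1  (read b: S3→S1)   ← first repeat (S1 seen earlier)
  step 4: S3  (read a: S1→S3)
  step 5: S2  (read a: S3→S2)
  step 6: S4  (read a: S2→S4)

The earliest repeat is at step j = 3: N is in S1, which it already visited at step i = 1.
Since N has 5 states, any run of length ≥ 5 visits 5+1 states, so by pigeonhole some state repeats within the first 5 steps — that repeat gives the pumpable loop.

S1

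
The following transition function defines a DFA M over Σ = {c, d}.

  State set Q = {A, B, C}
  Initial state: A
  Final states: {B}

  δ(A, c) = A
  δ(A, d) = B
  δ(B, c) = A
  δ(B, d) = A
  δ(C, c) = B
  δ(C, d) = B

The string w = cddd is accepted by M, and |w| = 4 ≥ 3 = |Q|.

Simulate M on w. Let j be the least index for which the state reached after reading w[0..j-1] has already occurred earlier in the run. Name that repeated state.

A

Run of M on w = c d d d:
  step 0: A  (start)
  step 1: A  (read c: A→A)   ← first repeat (A seen earlier)
  step 2: B  (read d: A→B)
  step 3: A  (read d: B→A)
  step 4: B  (read d: A→B)

The earliest repeat is at step j = 1: M is in A, which it already visited at step i = 0.
Pumping length from the standard proof: p = 3 (the number of states). The repeated state found above gives |xy| = j ≤ 3 and |y| = j − i ≥ 1.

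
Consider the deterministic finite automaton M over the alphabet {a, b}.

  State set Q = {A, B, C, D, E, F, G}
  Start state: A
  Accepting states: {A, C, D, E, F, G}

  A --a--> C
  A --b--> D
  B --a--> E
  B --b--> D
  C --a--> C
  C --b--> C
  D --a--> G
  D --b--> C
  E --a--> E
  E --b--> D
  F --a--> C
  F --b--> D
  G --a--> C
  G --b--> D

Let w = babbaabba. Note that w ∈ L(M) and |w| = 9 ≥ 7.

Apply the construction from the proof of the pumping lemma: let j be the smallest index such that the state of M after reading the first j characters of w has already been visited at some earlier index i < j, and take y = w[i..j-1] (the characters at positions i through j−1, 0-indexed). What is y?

Run of M on w = b a b b a a b b a:
  step 0: A  (start)
  step 1: D  (read b: A→D)
  step 2: G  (read a: D→G)
  step 3: D  (read b: G→D)   ← first repeat (D seen earlier)
  step 4: C  (read b: D→C)
  step 5: C  (read a: C→C)
  step 6: C  (read a: C→C)
  step 7: C  (read b: C→C)
  step 8: C  (read b: C→C)
  step 9: C  (read a: C→C)

So i = 1, j = 3, giving x = w[0:1] = b, y = w[1:3] = ab, z = w[3:9] = baabba.
Check: |xy| = 3 ≤ 7 and |y| = 2 ≥ 1. Reading y takes M from D back to D, so every xyⁱz is accepted.
With |Q| = 7, pigeonhole forces a state repeat no later than step 7; the substring read between the first and second visits to that state can be pumped.

ab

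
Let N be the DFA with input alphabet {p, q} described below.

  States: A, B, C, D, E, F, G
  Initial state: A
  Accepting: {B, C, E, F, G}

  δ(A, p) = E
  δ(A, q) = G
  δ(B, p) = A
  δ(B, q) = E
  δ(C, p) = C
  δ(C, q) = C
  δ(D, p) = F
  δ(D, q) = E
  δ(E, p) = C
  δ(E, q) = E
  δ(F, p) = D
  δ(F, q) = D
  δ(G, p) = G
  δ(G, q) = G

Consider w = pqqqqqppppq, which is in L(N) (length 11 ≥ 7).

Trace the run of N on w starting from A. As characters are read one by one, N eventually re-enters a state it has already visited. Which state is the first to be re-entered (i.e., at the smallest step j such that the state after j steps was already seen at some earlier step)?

E

State sequence: A -p-> E -q-> E -q-> E -q-> E -q-> E -q-> E -p-> C -p-> C -p-> C -p-> C -q-> C
First repeat at step 2: E was already visited.

The earliest repeat is at step j = 2: N is in E, which it already visited at step i = 1.
With |Q| = 7, pigeonhole forces a state repeat no later than step 7; the substring read between the first and second visits to that state can be pumped.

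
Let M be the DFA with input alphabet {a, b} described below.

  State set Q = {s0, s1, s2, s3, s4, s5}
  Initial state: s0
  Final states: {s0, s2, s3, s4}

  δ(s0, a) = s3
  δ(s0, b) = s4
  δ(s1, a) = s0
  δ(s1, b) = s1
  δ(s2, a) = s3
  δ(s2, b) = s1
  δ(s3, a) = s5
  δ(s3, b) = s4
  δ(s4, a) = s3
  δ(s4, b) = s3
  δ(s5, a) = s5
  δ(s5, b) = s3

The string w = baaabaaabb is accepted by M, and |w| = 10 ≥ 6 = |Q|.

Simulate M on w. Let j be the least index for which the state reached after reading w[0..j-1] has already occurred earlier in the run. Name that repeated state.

Run of M on w = b a a a b a a a b b:
  step 0: s0  (start)
  step 1: s4  (read b: s0→s4)
  step 2: s3  (read a: s4→s3)
  step 3: s5  (read a: s3→s5)
  step 4: s5  (read a: s5→s5)   ← first repeat (s5 seen earlier)
  step 5: s3  (read b: s5→s3)
  step 6: s5  (read a: s3→s5)
  step 7: s5  (read a: s5→s5)
  step 8: s5  (read a: s5→s5)
  step 9: s3  (read b: s5→s3)
  step 10: s4  (read b: s3→s4)

The earliest repeat is at step j = 4: M is in s5, which it already visited at step i = 3.
The DFA has 6 states, so the proof of the pumping lemma guarantees a repeated state among the first 6+1 visited; the segment between the two visits is the pumpable y.

s5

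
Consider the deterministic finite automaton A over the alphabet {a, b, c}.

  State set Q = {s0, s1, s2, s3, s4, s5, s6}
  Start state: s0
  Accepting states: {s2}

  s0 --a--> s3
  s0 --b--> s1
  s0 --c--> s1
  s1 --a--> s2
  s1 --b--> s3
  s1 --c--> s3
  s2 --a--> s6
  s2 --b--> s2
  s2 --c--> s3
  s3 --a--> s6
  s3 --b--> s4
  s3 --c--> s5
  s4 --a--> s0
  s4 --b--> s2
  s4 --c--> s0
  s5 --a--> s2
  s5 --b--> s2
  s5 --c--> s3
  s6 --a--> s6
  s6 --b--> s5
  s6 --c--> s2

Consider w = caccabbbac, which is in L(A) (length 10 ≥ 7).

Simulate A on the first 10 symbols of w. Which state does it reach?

Run of A on the first 10 characters of w = c a c c a b b b a c:
  step 0: s0  (start)
  step 1: s1  (read c: s0→s1)
  step 2: s2  (read a: s1→s2)
  step 3: s3  (read c: s2→s3)
  step 4: s5  (read c: s3→s5)
  step 5: s2  (read a: s5→s2)
  step 6: s2  (read b: s2→s2)
  step 7: s2  (read b: s2→s2)
  step 8: s2  (read b: s2→s2)
  step 9: s6  (read a: s2→s6)
  step 10: s2  (read c: s6→s2)

After reading 10 characters, A is in state s2.

s2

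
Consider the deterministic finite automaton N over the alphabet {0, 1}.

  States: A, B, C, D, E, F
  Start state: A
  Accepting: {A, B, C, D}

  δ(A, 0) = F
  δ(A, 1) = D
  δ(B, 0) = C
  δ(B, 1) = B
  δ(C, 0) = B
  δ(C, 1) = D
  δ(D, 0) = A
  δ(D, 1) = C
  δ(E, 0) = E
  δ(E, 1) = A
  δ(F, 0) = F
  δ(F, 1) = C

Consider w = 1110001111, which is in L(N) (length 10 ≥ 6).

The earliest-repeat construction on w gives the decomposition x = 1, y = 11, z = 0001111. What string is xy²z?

xy^2z = 1·11·11·0001111 = 111110001111.
Reading y = 11 takes N from D back to D, so after x·y·y the machine is still in D, and z then leads to the accepting state D. Hence 111110001111 ∈ L(N).

111110001111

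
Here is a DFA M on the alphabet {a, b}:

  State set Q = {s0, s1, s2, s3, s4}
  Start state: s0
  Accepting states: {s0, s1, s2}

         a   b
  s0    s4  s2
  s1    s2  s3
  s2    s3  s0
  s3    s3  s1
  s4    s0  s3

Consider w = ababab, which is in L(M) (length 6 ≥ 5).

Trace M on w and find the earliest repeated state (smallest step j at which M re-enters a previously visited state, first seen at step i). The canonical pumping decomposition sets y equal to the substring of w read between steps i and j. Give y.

Run of M on w = a b a b a b:
  step 0: s0  (start)
  step 1: s4  (read a: s0→s4)
  step 2: s3  (read b: s4→s3)
  step 3: s3  (read a: s3→s3)   ← first repeat (s3 seen earlier)
  step 4: s1  (read b: s3→s1)
  step 5: s2  (read a: s1→s2)
  step 6: s0  (read b: s2→s0)

So i = 2, j = 3, giving x = w[0:2] = ab, y = w[2:3] = a, z = w[3:6] = bab.
Check: |xy| = 3 ≤ 5 and |y| = 1 ≥ 1. Reading y takes M from s3 back to s3, so every xyⁱz is accepted.
With |Q| = 5, pigeonhole forces a state repeat no later than step 5; the substring read between the first and second visits to that state can be pumped.

a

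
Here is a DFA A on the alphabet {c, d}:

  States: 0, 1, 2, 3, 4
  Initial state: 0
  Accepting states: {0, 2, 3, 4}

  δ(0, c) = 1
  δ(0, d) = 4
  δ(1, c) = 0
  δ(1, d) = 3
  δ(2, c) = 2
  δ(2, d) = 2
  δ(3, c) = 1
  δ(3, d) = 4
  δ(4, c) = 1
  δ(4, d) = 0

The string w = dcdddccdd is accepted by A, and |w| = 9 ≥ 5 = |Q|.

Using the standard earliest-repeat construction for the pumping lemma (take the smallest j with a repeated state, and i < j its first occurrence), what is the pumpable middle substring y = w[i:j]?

State sequence: 0 -d-> 4 -c-> 1 -d-> 3 -d-> 4 -d-> 0 -c-> 1 -c-> 0 -d-> 4 -d-> 0
First repeat at step 4: 4 was already visited.

So i = 1, j = 4, giving x = w[0:1] = d, y = w[1:4] = cdd, z = w[4:9] = dccdd.
Check: |xy| = 4 ≤ 5 and |y| = 3 ≥ 1. Reading y takes A from 4 back to 4, so every xyⁱz is accepted.
Pumping length from the standard proof: p = 5 (the number of states). The repeated state found above gives |xy| = j ≤ 5 and |y| = j − i ≥ 1.

cdd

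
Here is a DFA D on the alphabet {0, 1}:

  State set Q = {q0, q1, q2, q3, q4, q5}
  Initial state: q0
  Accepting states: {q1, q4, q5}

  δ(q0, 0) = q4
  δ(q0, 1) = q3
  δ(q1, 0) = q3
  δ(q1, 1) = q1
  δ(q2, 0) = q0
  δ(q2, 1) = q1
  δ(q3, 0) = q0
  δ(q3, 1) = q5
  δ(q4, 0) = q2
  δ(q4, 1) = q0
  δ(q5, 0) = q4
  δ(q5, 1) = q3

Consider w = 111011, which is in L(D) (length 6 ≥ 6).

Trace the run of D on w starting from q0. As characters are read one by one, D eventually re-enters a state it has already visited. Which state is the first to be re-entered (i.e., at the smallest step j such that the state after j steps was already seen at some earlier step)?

Run of D on w = 1 1 1 0 1 1:
  step 0: q0  (start)
  step 1: q3  (read 1: q0→q3)
  step 2: q5  (read 1: q3→q5)
  step 3: q3  (read 1: q5→q3)   ← first repeat (q3 seen earlier)
  step 4: q0  (read 0: q3→q0)
  step 5: q3  (read 1: q0→q3)
  step 6: q5  (read 1: q3→q5)

The earliest repeat is at step j = 3: D is in q3, which it already visited at step i = 1.
With |Q| = 6, pigeonhole forces a state repeat no later than step 6; the substring read between the first and second visits to that state can be pumped.

q3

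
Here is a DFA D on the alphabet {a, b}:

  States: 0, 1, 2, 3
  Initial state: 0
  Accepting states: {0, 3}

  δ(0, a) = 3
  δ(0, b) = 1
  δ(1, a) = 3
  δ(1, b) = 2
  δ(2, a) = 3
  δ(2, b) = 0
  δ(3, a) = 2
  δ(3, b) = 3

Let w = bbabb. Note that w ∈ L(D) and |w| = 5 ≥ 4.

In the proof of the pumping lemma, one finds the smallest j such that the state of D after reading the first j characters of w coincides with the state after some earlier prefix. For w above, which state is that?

3

Run of D on w = b b a b b:
  step 0: 0  (start)
  step 1: 1  (read b: 0→1)
  step 2: 2  (read b: 1→2)
  step 3: 3  (read a: 2→3)
  step 4: 3  (read b: 3→3)   ← first repeat (3 seen earlier)
  step 5: 3  (read b: 3→3)

The earliest repeat is at step j = 4: D is in 3, which it already visited at step i = 3.
With |Q| = 4, pigeonhole forces a state repeat no later than step 4; the substring read between the first and second visits to that state can be pumped.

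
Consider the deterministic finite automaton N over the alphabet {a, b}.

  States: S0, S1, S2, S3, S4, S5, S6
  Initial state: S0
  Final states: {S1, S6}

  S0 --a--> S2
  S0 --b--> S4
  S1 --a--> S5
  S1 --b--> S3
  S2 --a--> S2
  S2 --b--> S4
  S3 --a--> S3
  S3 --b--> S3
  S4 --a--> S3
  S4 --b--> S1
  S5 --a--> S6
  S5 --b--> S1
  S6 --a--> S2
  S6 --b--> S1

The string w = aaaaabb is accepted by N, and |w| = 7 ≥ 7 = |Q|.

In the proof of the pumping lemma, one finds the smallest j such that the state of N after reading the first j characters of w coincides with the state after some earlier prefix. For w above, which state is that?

S2

State sequence: S0 -a-> S2 -a-> S2 -a-> S2 -a-> S2 -a-> S2 -b-> S4 -b-> S1
First repeat at step 2: S2 was already visited.

The earliest repeat is at step j = 2: N is in S2, which it already visited at step i = 1.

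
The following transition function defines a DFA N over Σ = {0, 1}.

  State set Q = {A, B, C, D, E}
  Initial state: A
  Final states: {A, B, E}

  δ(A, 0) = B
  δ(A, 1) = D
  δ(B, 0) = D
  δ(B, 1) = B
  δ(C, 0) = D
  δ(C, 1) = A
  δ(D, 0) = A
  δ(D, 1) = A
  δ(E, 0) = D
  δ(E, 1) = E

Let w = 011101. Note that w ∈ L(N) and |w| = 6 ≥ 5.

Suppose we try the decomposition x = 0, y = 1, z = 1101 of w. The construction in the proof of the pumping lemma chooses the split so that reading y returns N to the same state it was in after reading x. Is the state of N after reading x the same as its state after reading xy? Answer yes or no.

Run of N on the first 2 characters of w = 0 1:
  step 0: A  (start)
  step 1: B  (read 0: A→B)
  step 2: B  (read 1: B→B)

After x (step 1): B. After xy (step 2): B.
They match, so y = 1 drives N around a cycle from B back to itself; pumping y any number of times keeps N in B before reading z, and xyⁱz ∈ L(N) for every i ≥ 0.

yes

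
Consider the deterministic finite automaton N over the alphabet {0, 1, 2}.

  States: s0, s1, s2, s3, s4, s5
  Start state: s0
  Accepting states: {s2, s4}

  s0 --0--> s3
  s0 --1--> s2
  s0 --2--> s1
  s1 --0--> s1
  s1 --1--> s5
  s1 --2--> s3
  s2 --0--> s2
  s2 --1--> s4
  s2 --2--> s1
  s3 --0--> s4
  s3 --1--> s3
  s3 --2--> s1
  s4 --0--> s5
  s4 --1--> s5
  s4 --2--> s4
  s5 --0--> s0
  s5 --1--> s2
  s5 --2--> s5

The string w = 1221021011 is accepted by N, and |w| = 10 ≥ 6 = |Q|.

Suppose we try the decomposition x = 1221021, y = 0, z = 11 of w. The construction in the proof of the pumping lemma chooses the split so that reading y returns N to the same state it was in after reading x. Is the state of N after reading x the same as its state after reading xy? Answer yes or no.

State sequence: s0 -1-> s2 -2-> s1 -2-> s3 -1-> s3 -0-> s4 -2-> s4 -1-> s5 -0-> s0

After x (step 7): s5. After xy (step 8): s0.
They differ (s5 ≠ s0), so y is not a cycle from the state after x; this split is not the one the pumping-lemma construction produces, and pumping y need not keep the string in L(N).

no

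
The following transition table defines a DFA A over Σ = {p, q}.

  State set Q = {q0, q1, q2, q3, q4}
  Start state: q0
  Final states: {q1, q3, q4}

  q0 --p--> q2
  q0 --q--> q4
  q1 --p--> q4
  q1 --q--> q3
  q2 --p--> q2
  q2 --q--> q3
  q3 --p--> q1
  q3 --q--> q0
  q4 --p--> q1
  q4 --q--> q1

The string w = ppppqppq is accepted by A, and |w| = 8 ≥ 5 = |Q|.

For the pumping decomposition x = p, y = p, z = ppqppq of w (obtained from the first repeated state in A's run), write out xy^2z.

pppppqppq

xy^2z = p·p·p·ppqppq = pppppqppq.
Reading y = p takes A from q2 back to q2, so after x·y·y the machine is still in q2, and z then leads to the accepting state q1. Hence pppppqppq ∈ L(A).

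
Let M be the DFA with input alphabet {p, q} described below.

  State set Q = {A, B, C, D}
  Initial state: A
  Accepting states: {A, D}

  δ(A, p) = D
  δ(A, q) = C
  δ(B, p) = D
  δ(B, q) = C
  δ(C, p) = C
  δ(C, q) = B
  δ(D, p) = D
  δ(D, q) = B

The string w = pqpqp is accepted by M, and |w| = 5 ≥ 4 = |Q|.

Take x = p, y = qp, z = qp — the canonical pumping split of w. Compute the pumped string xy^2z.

xy^2z = p·qp·qp·qp = pqpqpqp.
Reading y = qp takes M from D back to D, so after x·y·y the machine is still in D, and z then leads to the accepting state D. Hence pqpqpqp ∈ L(M).

pqpqpqp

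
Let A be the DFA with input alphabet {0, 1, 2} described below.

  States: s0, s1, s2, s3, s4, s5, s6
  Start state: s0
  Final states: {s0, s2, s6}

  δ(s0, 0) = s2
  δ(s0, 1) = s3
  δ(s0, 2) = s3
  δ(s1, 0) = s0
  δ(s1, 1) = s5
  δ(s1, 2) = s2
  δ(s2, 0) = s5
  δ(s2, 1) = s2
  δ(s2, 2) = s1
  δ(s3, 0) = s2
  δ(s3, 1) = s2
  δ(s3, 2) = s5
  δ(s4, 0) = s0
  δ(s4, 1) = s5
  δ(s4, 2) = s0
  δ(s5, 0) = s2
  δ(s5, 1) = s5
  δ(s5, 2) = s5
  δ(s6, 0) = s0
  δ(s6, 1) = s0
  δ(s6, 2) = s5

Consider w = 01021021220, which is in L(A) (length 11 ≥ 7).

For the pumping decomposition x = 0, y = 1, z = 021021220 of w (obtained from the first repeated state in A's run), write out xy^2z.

011021021220

xy^2z = 0·1·1·021021220 = 011021021220.
Reading y = 1 takes A from s2 back to s2, so after x·y·y the machine is still in s2, and z then leads to the accepting state s2. Hence 011021021220 ∈ L(A).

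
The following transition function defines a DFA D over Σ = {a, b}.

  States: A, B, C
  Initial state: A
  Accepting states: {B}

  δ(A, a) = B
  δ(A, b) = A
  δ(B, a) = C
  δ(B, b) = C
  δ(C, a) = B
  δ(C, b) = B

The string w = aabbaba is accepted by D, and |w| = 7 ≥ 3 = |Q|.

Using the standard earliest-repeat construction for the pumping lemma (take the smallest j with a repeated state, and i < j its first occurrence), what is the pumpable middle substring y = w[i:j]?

ab

State sequence: A -a-> B -a-> C -b-> B -b-> C -a-> B -b-> C -a-> B
First repeat at step 3: B was already visited.

So i = 1, j = 3, giving x = w[0:1] = a, y = w[1:3] = ab, z = w[3:7] = baba.
Check: |xy| = 3 ≤ 3 and |y| = 2 ≥ 1. Reading y takes D from B back to B, so every xyⁱz is accepted.
Pumping length from the standard proof: p = 3 (the number of states). The repeated state found above gives |xy| = j ≤ 3 and |y| = j − i ≥ 1.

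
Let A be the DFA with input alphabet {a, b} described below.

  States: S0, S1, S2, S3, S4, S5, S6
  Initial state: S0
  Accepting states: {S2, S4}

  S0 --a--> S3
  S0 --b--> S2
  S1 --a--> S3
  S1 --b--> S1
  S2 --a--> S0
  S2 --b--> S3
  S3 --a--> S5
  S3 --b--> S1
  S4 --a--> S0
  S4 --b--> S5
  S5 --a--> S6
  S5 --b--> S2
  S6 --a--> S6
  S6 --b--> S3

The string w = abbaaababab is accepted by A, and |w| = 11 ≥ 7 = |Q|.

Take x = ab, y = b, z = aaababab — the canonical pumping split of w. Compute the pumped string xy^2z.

abbbaaababab

xy^2z = ab·b·b·aaababab = abbbaaababab.
Reading y = b takes A from S1 back to S1, so after x·y·y the machine is still in S1, and z then leads to the accepting state S2. Hence abbbaaababab ∈ L(A).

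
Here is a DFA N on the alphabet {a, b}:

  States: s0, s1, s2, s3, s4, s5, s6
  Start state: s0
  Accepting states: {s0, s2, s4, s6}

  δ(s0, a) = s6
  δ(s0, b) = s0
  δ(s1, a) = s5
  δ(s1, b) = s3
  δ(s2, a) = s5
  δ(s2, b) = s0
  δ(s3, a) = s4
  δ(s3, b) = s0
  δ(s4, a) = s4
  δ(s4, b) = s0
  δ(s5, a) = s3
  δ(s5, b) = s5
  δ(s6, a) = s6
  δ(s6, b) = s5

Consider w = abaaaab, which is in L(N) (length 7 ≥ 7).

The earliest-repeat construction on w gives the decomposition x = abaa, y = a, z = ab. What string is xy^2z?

abaaaaab

xy^2z = abaa·a·a·ab = abaaaaab.
Reading y = a takes N from s4 back to s4, so after x·y·y the machine is still in s4, and z then leads to the accepting state s0. Hence abaaaaab ∈ L(N).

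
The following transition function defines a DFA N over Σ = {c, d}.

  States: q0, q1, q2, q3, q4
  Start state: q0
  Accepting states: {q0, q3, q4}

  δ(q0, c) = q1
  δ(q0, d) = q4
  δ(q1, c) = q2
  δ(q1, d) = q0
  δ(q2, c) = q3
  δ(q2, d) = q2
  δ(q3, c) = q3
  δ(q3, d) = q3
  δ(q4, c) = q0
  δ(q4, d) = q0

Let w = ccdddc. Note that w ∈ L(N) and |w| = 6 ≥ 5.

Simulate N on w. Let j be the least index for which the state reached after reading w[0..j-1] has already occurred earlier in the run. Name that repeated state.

State sequence: q0 -c-> q1 -c-> q2 -d-> q2 -d-> q2 -d-> q2 -c-> q3
First repeat at step 3: q2 was already visited.

The earliest repeat is at step j = 3: N is in q2, which it already visited at step i = 2.

q2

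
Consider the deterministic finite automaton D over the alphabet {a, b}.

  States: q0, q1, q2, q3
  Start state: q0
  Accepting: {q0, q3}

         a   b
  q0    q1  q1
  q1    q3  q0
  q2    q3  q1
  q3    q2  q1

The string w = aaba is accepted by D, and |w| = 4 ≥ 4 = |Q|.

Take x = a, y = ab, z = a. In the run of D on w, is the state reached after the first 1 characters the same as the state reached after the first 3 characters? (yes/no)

yes

State sequence: q0 -a-> q1 -a-> q3 -b-> q1

After x (step 1): q1. After xy (step 3): q1.
They match, so y = ab drives D around a cycle from q1 back to itself; pumping y any number of times keeps D in q1 before reading z, and xyⁱz ∈ L(D) for every i ≥ 0.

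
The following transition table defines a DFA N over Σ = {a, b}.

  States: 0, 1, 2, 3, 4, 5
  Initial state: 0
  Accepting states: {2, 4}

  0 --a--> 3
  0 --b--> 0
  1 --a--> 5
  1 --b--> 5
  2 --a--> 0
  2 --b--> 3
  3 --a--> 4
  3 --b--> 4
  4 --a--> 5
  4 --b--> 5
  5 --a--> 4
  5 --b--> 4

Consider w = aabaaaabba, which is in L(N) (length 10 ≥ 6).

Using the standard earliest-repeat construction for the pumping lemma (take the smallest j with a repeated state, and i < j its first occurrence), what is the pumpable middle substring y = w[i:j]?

Run of N on w = a a b a a a a b b a:
  step 0: 0  (start)
  step 1: 3  (read a: 0→3)
  step 2: 4  (read a: 3→4)
  step 3: 5  (read b: 4→5)
  step 4: 4  (read a: 5→4)   ← first repeat (4 seen earlier)
  step 5: 5  (read a: 4→5)
  step 6: 4  (read a: 5→4)
  step 7: 5  (read a: 4→5)
  step 8: 4  (read b: 5→4)
  step 9: 5  (read b: 4→5)
  step 10: 4  (read a: 5→4)

So i = 2, j = 4, giving x = w[0:2] = aa, y = w[2:4] = ba, z = w[4:10] = aaabba.
Check: |xy| = 4 ≤ 6 and |y| = 2 ≥ 1. Reading y takes N from 4 back to 4, so every xyⁱz is accepted.
Since N has 6 states, any run of length ≥ 6 visits 6+1 states, so by pigeonhole some state repeats within the first 6 steps — that repeat gives the pumpable loop.

ba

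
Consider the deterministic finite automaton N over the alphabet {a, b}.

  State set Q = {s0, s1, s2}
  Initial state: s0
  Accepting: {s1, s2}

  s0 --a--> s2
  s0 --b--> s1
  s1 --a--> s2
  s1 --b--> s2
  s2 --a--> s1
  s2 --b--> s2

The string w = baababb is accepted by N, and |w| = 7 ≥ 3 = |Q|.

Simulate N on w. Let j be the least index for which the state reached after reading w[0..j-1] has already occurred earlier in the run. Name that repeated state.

s1

Run of N on w = b a a b a b b:
  step 0: s0  (start)
  step 1: s1  (read b: s0→s1)
  step 2: s2  (read a: s1→s2)
  step 3: s1  (read a: s2→s1)   ← first repeat (s1 seen earlier)
  step 4: s2  (read b: s1→s2)
  step 5: s1  (read a: s2→s1)
  step 6: s2  (read b: s1→s2)
  step 7: s2  (read b: s2→s2)

The earliest repeat is at step j = 3: N is in s1, which it already visited at step i = 1.
Since N has 3 states, any run of length ≥ 3 visits 3+1 states, so by pigeonhole some state repeats within the first 3 steps — that repeat gives the pumpable loop.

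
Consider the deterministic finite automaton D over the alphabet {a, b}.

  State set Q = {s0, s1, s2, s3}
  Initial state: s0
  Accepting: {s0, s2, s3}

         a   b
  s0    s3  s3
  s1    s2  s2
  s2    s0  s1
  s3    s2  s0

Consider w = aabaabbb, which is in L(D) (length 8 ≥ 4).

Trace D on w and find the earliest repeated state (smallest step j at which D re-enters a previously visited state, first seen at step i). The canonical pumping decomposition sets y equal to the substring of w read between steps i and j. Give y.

Run of D on w = a a b a a b b b:
  step 0: s0  (start)
  step 1: s3  (read a: s0→s3)
  step 2: s2  (read a: s3→s2)
  step 3: s1  (read b: s2→s1)
  step 4: s2  (read a: s1→s2)   ← first repeat (s2 seen earlier)
  step 5: s0  (read a: s2→s0)
  step 6: s3  (read b: s0→s3)
  step 7: s0  (read b: s3→s0)
  step 8: s3  (read b: s0→s3)

So i = 2, j = 4, giving x = w[0:2] = aa, y = w[2:4] = ba, z = w[4:8] = abbb.
Check: |xy| = 4 ≤ 4 and |y| = 2 ≥ 1. Reading y takes D from s2 back to s2, so every xyⁱz is accepted.
The DFA has 4 states, so the proof of the pumping lemma guarantees a repeated state among the first 4+1 visited; the segment between the two visits is the pumpable y.

ba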